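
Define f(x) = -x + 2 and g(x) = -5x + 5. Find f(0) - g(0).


f(0) = 2
g(0) = 5
Difference = -3

-3


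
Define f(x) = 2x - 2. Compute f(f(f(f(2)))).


f(2) = 2
f(2) = 2
f(2) = 2
f(2) = 2

2


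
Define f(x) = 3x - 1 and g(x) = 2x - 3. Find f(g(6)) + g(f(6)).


f(g(6)) = 26
g(f(6)) = 31
Sum = 57

57


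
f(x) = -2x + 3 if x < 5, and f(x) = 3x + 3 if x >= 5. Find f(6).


6 satisfies x >= 5
f(6) = 21

21


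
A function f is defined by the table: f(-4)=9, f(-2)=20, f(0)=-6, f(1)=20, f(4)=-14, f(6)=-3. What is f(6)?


Reading from the table at x = 6

-3


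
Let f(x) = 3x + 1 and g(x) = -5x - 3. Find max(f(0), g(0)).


f(0) = 1
g(0) = -3
max = 1

1


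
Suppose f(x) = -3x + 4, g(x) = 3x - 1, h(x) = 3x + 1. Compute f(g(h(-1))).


h(-1) = -2
g(-2) = -7
f(-7) = 25

25


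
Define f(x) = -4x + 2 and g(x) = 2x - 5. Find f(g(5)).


-18


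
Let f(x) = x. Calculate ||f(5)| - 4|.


f(5) = 5
|5| = 5
|5 - 4| = 1

1


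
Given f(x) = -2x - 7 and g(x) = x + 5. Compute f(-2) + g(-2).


f(-2) = -3
g(-2) = 3
Sum = 0

0


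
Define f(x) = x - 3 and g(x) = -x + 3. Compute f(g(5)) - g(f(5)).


f(g(5)) = -5
g(f(5)) = 1
Difference = -6

-6


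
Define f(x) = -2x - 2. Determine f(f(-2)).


-6


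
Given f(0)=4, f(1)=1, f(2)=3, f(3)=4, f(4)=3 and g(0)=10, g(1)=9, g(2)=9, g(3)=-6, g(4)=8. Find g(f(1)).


9


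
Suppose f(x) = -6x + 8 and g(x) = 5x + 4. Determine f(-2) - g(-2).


f(-2) = 20
g(-2) = -6
Difference = 26

26


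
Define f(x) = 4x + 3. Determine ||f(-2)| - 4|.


1


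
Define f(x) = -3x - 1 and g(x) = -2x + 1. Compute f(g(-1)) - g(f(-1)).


f(g(-1)) = -10
g(f(-1)) = -3
Difference = -7

-7


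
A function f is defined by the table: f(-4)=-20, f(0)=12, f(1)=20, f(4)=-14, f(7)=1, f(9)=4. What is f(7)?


Reading from the table at x = 7

1


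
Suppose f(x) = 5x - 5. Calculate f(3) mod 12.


f(3) = 10
10 mod 12 = 10

10


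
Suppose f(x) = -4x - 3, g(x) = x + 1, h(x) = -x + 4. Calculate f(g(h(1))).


-19


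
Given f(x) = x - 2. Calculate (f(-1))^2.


f(-1) = -3
(-3)^2 = 9

9


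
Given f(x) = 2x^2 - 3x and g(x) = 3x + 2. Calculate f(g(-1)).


5


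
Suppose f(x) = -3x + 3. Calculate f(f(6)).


f(6) = -15
f(-15) = 48

48


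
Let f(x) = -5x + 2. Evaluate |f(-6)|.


f(-6) = 32
|32| = 32

32


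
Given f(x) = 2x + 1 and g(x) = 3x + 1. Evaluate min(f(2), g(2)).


f(2) = 5
g(2) = 7
min = 5

5


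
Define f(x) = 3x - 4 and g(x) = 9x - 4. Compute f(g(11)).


g(11) = 95
f(95) = 281

281


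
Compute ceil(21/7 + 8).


21/7 = 3
3 + 8 = 11
ceil(11) = 11

11


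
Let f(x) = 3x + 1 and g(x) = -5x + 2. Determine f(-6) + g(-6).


f(-6) = -17
g(-6) = 32
Sum = 15

15


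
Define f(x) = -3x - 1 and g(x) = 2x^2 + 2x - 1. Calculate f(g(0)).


g(0) = -1
f(-1) = 2

2


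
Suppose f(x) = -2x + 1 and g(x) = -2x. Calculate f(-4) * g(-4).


f(-4) = 9
g(-4) = 8
Product = 72

72


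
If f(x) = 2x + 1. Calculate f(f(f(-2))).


f(-2) = -3
f(-3) = -5
f(-5) = -9

-9


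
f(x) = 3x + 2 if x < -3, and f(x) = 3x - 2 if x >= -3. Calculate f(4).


4 satisfies x >= -3
f(4) = 10

10


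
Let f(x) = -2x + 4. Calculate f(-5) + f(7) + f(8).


f(-5) = 14
f(7) = -10
f(8) = -12
Sum = -8

-8


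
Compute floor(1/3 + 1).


1/3 = 0.3333
0.3333 + 1 = 1.3333
floor(1.3333) = 1

1


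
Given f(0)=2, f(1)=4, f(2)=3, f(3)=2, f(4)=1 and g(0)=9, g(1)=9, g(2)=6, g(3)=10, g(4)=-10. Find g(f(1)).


-10


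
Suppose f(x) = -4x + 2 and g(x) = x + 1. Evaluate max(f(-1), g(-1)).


f(-1) = 6
g(-1) = 0
max = 6

6


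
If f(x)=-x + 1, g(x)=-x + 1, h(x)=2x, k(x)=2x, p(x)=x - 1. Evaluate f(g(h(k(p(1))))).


p(1) = 0
k(0) = 0
h(0) = 0
g(0) = 1
f(1) = 0

0


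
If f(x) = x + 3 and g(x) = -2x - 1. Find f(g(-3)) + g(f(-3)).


f(g(-3)) = 8
g(f(-3)) = -1
Sum = 7

7


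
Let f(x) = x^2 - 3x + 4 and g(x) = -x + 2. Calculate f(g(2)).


g(2) = 0
f(0) = 1*(0)^2 - 3*(0) + 4 = 4

4


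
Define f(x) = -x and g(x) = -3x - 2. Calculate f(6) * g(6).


f(6) = -6
g(6) = -20
Product = 120

120


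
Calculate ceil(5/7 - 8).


5/7 = 0.7143
0.7143 - 8 = -7.2857
ceil(-7.2857) = -7

-7


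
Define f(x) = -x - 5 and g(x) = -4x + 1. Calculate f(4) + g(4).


f(4) = -9
g(4) = -15
Sum = -24

-24


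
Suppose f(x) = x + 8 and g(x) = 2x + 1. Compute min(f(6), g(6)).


f(6) = 14
g(6) = 13
min = 13

13


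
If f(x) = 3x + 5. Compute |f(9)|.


f(9) = 32
|32| = 32

32


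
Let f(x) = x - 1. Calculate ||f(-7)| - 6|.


f(-7) = -8
|-8| = 8
|8 - 6| = 2

2


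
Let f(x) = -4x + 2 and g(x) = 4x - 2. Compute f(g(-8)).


g(-8) = -34
f(-34) = 138

138


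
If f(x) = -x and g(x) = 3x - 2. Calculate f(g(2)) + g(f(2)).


f(g(2)) = -4
g(f(2)) = -8
Sum = -12

-12


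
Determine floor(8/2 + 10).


8/2 = 4
4 + 10 = 14
floor(14) = 14

14


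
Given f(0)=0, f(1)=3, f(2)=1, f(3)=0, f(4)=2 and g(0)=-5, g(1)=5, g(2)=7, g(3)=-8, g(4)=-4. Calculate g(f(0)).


f(0) = 0
g(0) = -5

-5


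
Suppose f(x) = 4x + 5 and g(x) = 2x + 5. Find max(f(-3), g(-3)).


f(-3) = -7
g(-3) = -1
max = -1

-1


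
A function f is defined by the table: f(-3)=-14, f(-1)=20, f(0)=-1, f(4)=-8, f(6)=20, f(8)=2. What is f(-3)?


Reading from the table at x = -3

-14


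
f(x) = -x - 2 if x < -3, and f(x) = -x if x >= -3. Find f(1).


-1


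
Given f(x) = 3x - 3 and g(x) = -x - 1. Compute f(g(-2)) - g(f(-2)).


f(g(-2)) = 0
g(f(-2)) = 8
Difference = -8

-8


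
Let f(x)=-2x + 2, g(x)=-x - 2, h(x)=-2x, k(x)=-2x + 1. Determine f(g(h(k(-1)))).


k(-1) = 3
h(3) = -6
g(-6) = 4
f(4) = -6

-6


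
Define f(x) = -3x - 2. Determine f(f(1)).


f(1) = -5
f(-5) = 13

13


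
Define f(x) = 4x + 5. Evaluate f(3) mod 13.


f(3) = 17
17 mod 13 = 4

4


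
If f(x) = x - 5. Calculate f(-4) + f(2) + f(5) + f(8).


f(-4) = -9
f(2) = -3
f(5) = 0
f(8) = 3
Sum = -9

-9


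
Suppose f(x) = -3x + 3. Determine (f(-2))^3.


f(-2) = 9
(9)^3 = 729

729


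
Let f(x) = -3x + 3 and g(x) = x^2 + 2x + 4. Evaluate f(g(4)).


g(4) = 28
f(28) = -81

-81


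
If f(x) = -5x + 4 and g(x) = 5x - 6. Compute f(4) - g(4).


f(4) = -16
g(4) = 14
Difference = -30

-30


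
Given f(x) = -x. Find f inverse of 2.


Solve -x = 2
x = (2) / (-1) = -2

-2


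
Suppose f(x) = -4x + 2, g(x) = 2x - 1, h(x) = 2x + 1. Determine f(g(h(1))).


h(1) = 3
g(3) = 5
f(5) = -18

-18


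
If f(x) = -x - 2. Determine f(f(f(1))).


f(1) = -3
f(-3) = 1
f(1) = -3

-3


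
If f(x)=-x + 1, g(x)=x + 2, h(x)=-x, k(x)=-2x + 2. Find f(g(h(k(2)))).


k(2) = -2
h(-2) = 2
g(2) = 4
f(4) = -3

-3


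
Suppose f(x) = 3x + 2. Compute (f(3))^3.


f(3) = 11
(11)^3 = 1331

1331


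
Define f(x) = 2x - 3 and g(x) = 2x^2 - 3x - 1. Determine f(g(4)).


g(4) = 19
f(19) = 35

35


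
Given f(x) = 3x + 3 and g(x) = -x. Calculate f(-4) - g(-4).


f(-4) = -9
g(-4) = 4
Difference = -13

-13


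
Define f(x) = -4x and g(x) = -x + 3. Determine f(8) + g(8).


f(8) = -32
g(8) = -5
Sum = -37

-37


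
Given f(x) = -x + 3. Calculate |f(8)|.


5


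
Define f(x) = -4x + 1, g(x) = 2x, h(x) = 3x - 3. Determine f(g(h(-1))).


h(-1) = -6
g(-6) = -12
f(-12) = 49

49


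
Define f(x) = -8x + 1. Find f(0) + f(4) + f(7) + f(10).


f(0) = 1
f(4) = -31
f(7) = -55
f(10) = -79
Sum = -164

-164


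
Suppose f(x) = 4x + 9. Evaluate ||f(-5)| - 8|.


f(-5) = -11
|-11| = 11
|11 - 8| = 3

3


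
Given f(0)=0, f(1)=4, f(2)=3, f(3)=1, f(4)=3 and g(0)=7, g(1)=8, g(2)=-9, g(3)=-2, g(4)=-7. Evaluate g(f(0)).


f(0) = 0
g(0) = 7

7


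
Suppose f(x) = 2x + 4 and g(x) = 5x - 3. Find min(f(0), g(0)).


-3


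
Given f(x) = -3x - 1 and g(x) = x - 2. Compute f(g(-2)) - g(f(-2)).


8


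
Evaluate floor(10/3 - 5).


10/3 = 3.3333
3.3333 - 5 = -1.6667
floor(-1.6667) = -2

-2


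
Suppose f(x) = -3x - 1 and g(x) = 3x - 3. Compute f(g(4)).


g(4) = 9
f(9) = -28

-28


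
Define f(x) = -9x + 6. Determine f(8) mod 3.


f(8) = -66
-66 mod 3 = 0

0


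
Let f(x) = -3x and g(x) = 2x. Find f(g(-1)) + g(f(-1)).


f(g(-1)) = 6
g(f(-1)) = 6
Sum = 12

12


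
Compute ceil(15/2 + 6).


15/2 = 7.5
7.5 + 6 = 13.5
ceil(13.5) = 14

14


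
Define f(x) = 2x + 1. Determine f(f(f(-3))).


f(-3) = -5
f(-5) = -9
f(-9) = -17

-17


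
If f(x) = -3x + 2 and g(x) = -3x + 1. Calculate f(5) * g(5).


f(5) = -13
g(5) = -14
Product = 182

182


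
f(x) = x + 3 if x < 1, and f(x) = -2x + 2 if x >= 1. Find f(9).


9 satisfies x >= 1
f(9) = -16

-16


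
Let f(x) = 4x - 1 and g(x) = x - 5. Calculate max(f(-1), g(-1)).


-5


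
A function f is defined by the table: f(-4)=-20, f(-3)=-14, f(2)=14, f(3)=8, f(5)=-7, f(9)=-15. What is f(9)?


-15


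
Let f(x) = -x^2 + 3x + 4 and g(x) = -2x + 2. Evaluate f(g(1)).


g(1) = 0
f(0) = (-1)*(0)^2 + 3*(0) + 4 = 4

4


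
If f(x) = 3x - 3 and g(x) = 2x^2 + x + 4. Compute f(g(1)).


g(1) = 7
f(7) = 18

18


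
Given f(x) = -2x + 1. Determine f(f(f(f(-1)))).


f(-1) = 3
f(3) = -5
f(-5) = 11
f(11) = -21

-21


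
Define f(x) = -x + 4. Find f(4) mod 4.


f(4) = 0
0 mod 4 = 0

0


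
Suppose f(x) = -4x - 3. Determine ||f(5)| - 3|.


20


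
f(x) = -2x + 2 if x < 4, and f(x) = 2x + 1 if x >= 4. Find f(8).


8 satisfies x >= 4
f(8) = 17

17


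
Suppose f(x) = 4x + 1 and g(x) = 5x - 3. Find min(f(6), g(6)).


25


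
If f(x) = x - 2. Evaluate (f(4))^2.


f(4) = 2
(2)^2 = 4

4


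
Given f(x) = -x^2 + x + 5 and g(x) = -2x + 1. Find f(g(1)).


g(1) = -1
f(-1) = (-1)*(-1)^2 + 1*(-1) + 5 = 3

3


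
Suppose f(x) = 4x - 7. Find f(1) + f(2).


f(1) = -3
f(2) = 1
Sum = -2

-2


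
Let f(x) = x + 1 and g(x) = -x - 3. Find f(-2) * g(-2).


f(-2) = -1
g(-2) = -1
Product = 1

1


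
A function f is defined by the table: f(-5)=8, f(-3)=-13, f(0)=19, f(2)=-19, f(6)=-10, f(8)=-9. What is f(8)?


Reading from the table at x = 8

-9


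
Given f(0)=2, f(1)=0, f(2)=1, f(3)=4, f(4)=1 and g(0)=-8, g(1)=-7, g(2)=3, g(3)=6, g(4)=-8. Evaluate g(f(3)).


f(3) = 4
g(4) = -8

-8


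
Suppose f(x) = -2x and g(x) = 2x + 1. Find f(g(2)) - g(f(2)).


f(g(2)) = -10
g(f(2)) = -7
Difference = -3

-3


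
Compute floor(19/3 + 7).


19/3 = 6.3333
6.3333 + 7 = 13.3333
floor(13.3333) = 13

13


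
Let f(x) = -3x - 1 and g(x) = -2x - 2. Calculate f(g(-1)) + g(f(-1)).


f(g(-1)) = -1
g(f(-1)) = -6
Sum = -7

-7


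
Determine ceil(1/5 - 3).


1/5 = 0.2
0.2 - 3 = -2.8
ceil(-2.8) = -2

-2


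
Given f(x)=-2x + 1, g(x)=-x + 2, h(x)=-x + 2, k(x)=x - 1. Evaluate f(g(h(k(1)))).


k(1) = 0
h(0) = 2
g(2) = 0
f(0) = 1

1


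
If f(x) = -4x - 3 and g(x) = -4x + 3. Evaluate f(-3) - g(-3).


f(-3) = 9
g(-3) = 15
Difference = -6

-6


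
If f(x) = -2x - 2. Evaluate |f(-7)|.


f(-7) = 12
|12| = 12

12


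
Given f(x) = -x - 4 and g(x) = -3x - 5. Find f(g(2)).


g(2) = -11
f(-11) = 7

7


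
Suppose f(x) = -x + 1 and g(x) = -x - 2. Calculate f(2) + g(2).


-5


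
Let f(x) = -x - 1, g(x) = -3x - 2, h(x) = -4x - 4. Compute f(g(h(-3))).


25


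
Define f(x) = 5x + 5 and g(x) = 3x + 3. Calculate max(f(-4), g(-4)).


f(-4) = -15
g(-4) = -9
max = -9

-9


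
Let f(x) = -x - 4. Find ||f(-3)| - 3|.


f(-3) = -1
|-1| = 1
|1 - 3| = 2

2


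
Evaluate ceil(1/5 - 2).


-1


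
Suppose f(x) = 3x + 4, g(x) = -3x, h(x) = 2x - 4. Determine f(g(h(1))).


h(1) = -2
g(-2) = 6
f(6) = 22

22


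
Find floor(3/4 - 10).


3/4 = 0.75
0.75 - 10 = -9.25
floor(-9.25) = -10

-10


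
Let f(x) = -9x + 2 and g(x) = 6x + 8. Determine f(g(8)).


g(8) = 56
f(56) = -502

-502


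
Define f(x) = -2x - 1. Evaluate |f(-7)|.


13


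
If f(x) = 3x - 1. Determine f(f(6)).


f(6) = 17
f(17) = 50

50


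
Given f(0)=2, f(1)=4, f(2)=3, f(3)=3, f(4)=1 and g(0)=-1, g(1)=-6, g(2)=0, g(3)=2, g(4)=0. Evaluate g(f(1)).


0


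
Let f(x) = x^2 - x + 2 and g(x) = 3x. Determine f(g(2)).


g(2) = 6
f(6) = 1*(6)^2 - 1*(6) + 2 = 32

32


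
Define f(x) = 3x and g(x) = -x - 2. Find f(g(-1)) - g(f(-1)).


f(g(-1)) = -3
g(f(-1)) = 1
Difference = -4

-4


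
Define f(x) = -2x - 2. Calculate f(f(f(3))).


-30


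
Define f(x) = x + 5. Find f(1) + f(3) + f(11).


f(1) = 6
f(3) = 8
f(11) = 16
Sum = 30

30


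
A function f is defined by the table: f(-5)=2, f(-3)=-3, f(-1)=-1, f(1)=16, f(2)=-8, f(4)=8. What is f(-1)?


Reading from the table at x = -1

-1


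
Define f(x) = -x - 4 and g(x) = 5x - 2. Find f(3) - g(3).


-20


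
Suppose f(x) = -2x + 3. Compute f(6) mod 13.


f(6) = -9
-9 mod 13 = 4

4


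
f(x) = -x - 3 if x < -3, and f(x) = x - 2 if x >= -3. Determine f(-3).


-3 satisfies x >= -3
f(-3) = -5

-5


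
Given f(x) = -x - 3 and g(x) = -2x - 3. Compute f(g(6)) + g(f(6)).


27


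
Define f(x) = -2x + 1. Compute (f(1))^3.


f(1) = -1
(-1)^3 = -1

-1


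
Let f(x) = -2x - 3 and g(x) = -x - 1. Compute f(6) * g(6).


f(6) = -15
g(6) = -7
Product = 105

105


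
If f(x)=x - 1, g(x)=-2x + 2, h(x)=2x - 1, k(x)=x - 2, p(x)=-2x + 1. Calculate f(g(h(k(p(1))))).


p(1) = -1
k(-1) = -3
h(-3) = -7
g(-7) = 16
f(16) = 15

15


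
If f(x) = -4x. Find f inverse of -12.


3


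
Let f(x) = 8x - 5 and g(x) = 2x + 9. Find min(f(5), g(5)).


f(5) = 35
g(5) = 19
min = 19

19


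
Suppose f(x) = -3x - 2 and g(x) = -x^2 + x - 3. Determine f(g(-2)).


g(-2) = -9
f(-9) = 25

25


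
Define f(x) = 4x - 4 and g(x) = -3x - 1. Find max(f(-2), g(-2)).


f(-2) = -12
g(-2) = 5
max = 5

5


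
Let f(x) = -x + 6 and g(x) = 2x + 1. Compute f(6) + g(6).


f(6) = 0
g(6) = 13
Sum = 13

13


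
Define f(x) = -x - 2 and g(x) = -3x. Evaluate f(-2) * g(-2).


f(-2) = 0
g(-2) = 6
Product = 0

0


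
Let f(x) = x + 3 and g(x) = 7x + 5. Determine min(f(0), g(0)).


f(0) = 3
g(0) = 5
min = 3

3


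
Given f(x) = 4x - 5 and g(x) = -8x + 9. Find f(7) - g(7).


70


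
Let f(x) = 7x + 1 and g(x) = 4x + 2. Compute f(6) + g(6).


f(6) = 43
g(6) = 26
Sum = 69

69


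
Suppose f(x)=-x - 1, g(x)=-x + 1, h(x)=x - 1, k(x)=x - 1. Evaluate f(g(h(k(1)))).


k(1) = 0
h(0) = -1
g(-1) = 2
f(2) = -3

-3


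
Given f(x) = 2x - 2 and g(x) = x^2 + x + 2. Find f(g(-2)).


g(-2) = 4
f(4) = 6

6


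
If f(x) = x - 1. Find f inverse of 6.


Solve x - 1 = 6
x = (6 + 1) / 1 = 7

7


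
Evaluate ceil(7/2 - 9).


7/2 = 3.5
3.5 - 9 = -5.5
ceil(-5.5) = -5

-5


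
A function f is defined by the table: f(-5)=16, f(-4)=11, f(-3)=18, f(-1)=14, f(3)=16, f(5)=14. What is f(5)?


14


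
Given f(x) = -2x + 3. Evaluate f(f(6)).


21


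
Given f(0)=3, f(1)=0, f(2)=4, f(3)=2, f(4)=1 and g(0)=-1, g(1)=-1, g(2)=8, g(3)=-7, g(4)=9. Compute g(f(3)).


f(3) = 2
g(2) = 8

8


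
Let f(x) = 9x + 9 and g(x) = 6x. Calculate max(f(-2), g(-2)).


f(-2) = -9
g(-2) = -12
max = -9

-9


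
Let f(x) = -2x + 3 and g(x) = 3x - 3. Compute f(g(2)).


g(2) = 3
f(3) = -3

-3


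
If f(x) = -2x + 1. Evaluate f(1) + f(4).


-8


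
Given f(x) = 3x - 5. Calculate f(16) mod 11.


10


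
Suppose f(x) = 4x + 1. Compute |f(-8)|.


f(-8) = -31
|-31| = 31

31


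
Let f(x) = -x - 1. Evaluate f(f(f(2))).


f(2) = -3
f(-3) = 2
f(2) = -3

-3


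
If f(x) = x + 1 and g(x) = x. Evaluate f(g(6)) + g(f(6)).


f(g(6)) = 7
g(f(6)) = 7
Sum = 14

14


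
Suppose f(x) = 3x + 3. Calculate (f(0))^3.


27


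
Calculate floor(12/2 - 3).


12/2 = 6
6 - 3 = 3
floor(3) = 3

3


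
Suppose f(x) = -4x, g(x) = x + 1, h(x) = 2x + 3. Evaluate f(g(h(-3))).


h(-3) = -3
g(-3) = -2
f(-2) = 8

8


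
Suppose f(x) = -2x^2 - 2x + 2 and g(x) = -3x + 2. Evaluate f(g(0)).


g(0) = 2
f(2) = (-2)*(2)^2 - 2*(2) + 2 = -10

-10


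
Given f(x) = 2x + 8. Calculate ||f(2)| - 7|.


f(2) = 12
|12| = 12
|12 - 7| = 5

5


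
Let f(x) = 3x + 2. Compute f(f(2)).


f(2) = 8
f(8) = 26

26


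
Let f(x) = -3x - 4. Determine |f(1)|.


f(1) = -7
|-7| = 7

7


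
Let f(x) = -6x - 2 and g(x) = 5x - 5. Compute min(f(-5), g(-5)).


-30


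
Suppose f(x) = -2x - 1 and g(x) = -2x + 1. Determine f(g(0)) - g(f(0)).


f(g(0)) = -3
g(f(0)) = 3
Difference = -6

-6


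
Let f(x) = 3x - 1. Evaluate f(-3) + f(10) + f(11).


f(-3) = -10
f(10) = 29
f(11) = 32
Sum = 51

51


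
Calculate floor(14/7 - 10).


14/7 = 2
2 - 10 = -8
floor(-8) = -8

-8


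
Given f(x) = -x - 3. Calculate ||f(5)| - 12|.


f(5) = -8
|-8| = 8
|8 - 12| = 4

4


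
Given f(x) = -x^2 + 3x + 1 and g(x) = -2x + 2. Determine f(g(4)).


g(4) = -6
f(-6) = (-1)*(-6)^2 + 3*(-6) + 1 = -53

-53


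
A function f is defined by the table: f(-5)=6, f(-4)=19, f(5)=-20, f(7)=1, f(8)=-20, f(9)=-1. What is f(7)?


Reading from the table at x = 7

1


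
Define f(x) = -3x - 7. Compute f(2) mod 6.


f(2) = -13
-13 mod 6 = 5

5


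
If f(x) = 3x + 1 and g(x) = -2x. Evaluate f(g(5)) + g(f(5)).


f(g(5)) = -29
g(f(5)) = -32
Sum = -61

-61


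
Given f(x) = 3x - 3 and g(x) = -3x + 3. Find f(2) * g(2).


f(2) = 3
g(2) = -3
Product = -9

-9


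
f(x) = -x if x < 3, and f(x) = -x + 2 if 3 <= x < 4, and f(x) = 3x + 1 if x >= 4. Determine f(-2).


-2 satisfies x < 3
f(-2) = 2

2


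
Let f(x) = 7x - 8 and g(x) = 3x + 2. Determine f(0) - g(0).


f(0) = -8
g(0) = 2
Difference = -10

-10


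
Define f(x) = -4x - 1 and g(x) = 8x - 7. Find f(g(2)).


g(2) = 9
f(9) = -37

-37


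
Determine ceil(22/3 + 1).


22/3 = 7.3333
7.3333 + 1 = 8.3333
ceil(8.3333) = 9

9


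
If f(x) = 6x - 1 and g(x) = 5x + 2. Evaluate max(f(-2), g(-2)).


f(-2) = -13
g(-2) = -8
max = -8

-8


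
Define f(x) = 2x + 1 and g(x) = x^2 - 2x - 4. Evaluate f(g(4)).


g(4) = 4
f(4) = 9

9


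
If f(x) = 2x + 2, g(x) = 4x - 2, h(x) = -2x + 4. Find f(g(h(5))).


h(5) = -6
g(-6) = -26
f(-26) = -50

-50


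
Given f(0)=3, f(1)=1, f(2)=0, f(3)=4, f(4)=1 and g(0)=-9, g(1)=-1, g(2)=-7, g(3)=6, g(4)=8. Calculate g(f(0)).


f(0) = 3
g(3) = 6

6


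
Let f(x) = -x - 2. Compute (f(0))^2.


f(0) = -2
(-2)^2 = 4

4


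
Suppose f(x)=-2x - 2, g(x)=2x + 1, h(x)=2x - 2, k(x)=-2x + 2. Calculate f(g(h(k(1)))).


k(1) = 0
h(0) = -2
g(-2) = -3
f(-3) = 4

4


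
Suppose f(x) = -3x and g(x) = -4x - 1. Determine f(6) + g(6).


f(6) = -18
g(6) = -25
Sum = -43

-43


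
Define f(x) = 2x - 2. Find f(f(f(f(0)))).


f(0) = -2
f(-2) = -6
f(-6) = -14
f(-14) = -30

-30


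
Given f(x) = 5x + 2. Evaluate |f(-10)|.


48


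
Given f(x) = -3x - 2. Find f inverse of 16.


Solve -3x - 2 = 16
x = (16 + 2) / (-3) = -6

-6


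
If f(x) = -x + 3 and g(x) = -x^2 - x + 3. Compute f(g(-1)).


g(-1) = 3
f(3) = 0

0


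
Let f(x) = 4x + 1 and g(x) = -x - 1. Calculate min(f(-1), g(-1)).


f(-1) = -3
g(-1) = 0
min = -3

-3


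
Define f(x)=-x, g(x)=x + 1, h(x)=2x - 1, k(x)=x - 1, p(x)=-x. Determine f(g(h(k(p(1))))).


p(1) = -1
k(-1) = -2
h(-2) = -5
g(-5) = -4
f(-4) = 4

4


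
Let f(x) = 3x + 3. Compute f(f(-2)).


f(-2) = -3
f(-3) = -6

-6


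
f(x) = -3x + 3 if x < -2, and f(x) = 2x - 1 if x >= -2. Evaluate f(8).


8 satisfies x >= -2
f(8) = 15

15


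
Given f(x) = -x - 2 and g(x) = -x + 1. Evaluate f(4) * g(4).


f(4) = -6
g(4) = -3
Product = 18

18


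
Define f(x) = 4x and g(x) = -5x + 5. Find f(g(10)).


g(10) = -45
f(-45) = -180

-180


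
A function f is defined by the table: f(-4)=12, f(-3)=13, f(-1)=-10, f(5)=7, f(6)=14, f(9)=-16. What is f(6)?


Reading from the table at x = 6

14


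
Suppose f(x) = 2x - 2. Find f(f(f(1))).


f(1) = 0
f(0) = -2
f(-2) = -6

-6


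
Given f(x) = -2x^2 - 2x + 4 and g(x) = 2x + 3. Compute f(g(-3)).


g(-3) = -3
f(-3) = (-2)*(-3)^2 - 2*(-3) + 4 = -8

-8


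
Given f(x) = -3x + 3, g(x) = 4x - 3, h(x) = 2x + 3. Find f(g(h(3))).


-96


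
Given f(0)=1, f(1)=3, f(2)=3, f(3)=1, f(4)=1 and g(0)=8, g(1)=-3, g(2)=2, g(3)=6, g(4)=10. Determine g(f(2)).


f(2) = 3
g(3) = 6

6


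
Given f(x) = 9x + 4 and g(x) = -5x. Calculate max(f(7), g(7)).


f(7) = 67
g(7) = -35
max = 67

67


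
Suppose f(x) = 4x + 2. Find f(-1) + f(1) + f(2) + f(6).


f(-1) = -2
f(1) = 6
f(2) = 10
f(6) = 26
Sum = 40

40


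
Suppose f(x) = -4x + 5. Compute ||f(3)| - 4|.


f(3) = -7
|-7| = 7
|7 - 4| = 3

3


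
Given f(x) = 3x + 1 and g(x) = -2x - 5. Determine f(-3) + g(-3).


f(-3) = -8
g(-3) = 1
Sum = -7

-7


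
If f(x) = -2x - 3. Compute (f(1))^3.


f(1) = -5
(-5)^3 = -125

-125


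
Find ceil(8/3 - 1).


8/3 = 2.6667
2.6667 - 1 = 1.6667
ceil(1.6667) = 2

2


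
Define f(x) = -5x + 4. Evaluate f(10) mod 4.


f(10) = -46
-46 mod 4 = 2

2


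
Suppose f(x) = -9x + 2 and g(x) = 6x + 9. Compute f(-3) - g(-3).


f(-3) = 29
g(-3) = -9
Difference = 38

38


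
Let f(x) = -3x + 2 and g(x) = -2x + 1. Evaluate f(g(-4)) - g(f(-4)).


f(g(-4)) = -25
g(f(-4)) = -27
Difference = 2

2


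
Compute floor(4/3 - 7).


4/3 = 1.3333
1.3333 - 7 = -5.6667
floor(-5.6667) = -6

-6


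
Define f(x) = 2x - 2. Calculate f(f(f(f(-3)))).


f(-3) = -8
f(-8) = -18
f(-18) = -38
f(-38) = -78

-78


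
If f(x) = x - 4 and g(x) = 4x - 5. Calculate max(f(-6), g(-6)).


f(-6) = -10
g(-6) = -29
max = -10

-10


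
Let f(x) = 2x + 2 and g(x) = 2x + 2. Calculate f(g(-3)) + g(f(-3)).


f(g(-3)) = -6
g(f(-3)) = -6
Sum = -12

-12


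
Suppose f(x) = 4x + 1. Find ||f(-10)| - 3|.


f(-10) = -39
|-39| = 39
|39 - 3| = 36

36


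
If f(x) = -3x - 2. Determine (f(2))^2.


f(2) = -8
(-8)^2 = 64

64


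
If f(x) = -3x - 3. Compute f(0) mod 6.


3


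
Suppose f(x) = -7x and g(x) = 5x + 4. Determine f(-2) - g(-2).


20


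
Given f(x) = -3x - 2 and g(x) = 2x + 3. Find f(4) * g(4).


f(4) = -14
g(4) = 11
Product = -154

-154


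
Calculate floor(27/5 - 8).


27/5 = 5.4
5.4 - 8 = -2.6
floor(-2.6) = -3

-3


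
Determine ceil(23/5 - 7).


23/5 = 4.6
4.6 - 7 = -2.4
ceil(-2.4) = -2

-2


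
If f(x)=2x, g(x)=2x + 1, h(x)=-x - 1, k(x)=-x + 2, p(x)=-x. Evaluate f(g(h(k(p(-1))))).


p(-1) = 1
k(1) = 1
h(1) = -2
g(-2) = -3
f(-3) = -6

-6


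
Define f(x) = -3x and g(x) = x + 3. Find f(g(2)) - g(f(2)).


f(g(2)) = -15
g(f(2)) = -3
Difference = -12

-12


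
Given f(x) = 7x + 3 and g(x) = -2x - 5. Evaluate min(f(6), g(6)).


f(6) = 45
g(6) = -17
min = -17

-17


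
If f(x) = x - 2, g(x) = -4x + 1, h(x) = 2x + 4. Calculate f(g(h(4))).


h(4) = 12
g(12) = -47
f(-47) = -49

-49


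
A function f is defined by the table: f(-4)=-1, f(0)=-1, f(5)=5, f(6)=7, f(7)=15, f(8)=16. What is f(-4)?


Reading from the table at x = -4

-1


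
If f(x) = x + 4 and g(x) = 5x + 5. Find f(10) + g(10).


f(10) = 14
g(10) = 55
Sum = 69

69


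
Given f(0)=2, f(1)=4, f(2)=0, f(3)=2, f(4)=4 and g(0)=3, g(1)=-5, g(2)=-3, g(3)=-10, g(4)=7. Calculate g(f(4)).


f(4) = 4
g(4) = 7

7


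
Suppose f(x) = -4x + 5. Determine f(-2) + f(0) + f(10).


f(-2) = 13
f(0) = 5
f(10) = -35
Sum = -17

-17


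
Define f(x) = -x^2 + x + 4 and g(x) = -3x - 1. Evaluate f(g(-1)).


g(-1) = 2
f(2) = (-1)*(2)^2 + 1*(2) + 4 = 2

2


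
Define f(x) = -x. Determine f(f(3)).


f(3) = -3
f(-3) = 3

3


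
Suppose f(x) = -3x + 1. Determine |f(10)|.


f(10) = -29
|-29| = 29

29


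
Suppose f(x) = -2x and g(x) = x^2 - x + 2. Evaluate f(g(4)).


g(4) = 14
f(14) = -28

-28


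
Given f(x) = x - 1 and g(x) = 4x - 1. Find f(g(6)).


g(6) = 23
f(23) = 22

22


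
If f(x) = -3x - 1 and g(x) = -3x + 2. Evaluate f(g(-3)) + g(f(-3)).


f(g(-3)) = -34
g(f(-3)) = -22
Sum = -56

-56


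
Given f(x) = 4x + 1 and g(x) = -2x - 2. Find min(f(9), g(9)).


f(9) = 37
g(9) = -20
min = -20

-20


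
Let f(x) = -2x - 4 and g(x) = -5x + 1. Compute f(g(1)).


g(1) = -4
f(-4) = 4

4


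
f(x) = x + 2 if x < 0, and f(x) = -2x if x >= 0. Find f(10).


10 satisfies x >= 0
f(10) = -20

-20


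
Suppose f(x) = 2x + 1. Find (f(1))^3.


f(1) = 3
(3)^3 = 27

27


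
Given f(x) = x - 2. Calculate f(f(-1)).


f(-1) = -3
f(-3) = -5

-5


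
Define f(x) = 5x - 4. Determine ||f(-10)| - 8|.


f(-10) = -54
|-54| = 54
|54 - 8| = 46

46


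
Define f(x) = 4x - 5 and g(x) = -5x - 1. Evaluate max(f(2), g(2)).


3


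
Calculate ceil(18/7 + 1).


4


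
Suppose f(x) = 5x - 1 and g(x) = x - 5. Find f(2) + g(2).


6


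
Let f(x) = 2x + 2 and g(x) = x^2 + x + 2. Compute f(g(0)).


g(0) = 2
f(2) = 6

6


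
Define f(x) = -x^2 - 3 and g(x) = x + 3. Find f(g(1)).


-19


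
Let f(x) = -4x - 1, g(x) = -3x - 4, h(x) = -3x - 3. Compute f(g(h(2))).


h(2) = -9
g(-9) = 23
f(23) = -93

-93


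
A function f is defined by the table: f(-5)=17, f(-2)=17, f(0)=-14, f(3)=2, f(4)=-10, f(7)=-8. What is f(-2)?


Reading from the table at x = -2

17


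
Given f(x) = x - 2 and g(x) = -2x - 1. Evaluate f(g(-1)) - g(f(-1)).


f(g(-1)) = -1
g(f(-1)) = 5
Difference = -6

-6


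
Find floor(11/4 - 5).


11/4 = 2.75
2.75 - 5 = -2.25
floor(-2.25) = -3

-3


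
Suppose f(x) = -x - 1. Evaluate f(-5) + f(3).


0


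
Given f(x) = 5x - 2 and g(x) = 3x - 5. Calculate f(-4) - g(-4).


f(-4) = -22
g(-4) = -17
Difference = -5

-5


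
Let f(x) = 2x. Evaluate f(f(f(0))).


f(0) = 0
f(0) = 0
f(0) = 0

0


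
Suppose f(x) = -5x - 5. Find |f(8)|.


f(8) = -45
|-45| = 45

45


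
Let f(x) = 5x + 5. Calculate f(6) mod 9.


f(6) = 35
35 mod 9 = 8

8


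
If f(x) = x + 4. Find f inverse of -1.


-5


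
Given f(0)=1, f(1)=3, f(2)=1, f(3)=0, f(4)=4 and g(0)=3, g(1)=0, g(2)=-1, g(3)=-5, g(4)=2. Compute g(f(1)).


f(1) = 3
g(3) = -5

-5


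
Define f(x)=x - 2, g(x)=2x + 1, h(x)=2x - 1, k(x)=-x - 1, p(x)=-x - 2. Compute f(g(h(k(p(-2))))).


p(-2) = 0
k(0) = -1
h(-1) = -3
g(-3) = -5
f(-5) = -7

-7


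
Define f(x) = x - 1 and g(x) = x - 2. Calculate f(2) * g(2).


f(2) = 1
g(2) = 0
Product = 0

0


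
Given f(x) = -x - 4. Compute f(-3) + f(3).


f(-3) = -1
f(3) = -7
Sum = -8

-8


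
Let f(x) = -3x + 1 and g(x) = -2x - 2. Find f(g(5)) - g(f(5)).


f(g(5)) = 37
g(f(5)) = 26
Difference = 11

11


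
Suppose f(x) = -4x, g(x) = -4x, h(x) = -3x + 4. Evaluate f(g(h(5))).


h(5) = -11
g(-11) = 44
f(44) = -176

-176


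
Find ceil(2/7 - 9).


2/7 = 0.2857
0.2857 - 9 = -8.7143
ceil(-8.7143) = -8

-8


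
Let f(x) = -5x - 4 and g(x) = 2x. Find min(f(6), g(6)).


-34


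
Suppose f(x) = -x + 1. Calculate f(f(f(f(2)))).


f(2) = -1
f(-1) = 2
f(2) = -1
f(-1) = 2

2


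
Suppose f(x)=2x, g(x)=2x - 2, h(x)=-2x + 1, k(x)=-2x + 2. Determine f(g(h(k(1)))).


0


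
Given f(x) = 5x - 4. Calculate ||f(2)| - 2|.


f(2) = 6
|6| = 6
|6 - 2| = 4

4


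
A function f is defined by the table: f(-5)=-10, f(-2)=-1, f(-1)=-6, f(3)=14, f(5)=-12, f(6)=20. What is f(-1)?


Reading from the table at x = -1

-6


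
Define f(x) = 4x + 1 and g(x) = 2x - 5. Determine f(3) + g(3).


f(3) = 13
g(3) = 1
Sum = 14

14


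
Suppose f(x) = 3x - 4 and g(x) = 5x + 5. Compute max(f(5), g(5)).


30


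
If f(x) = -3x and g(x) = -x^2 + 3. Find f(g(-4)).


g(-4) = -13
f(-13) = 39

39


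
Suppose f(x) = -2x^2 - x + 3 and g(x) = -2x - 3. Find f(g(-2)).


g(-2) = 1
f(1) = (-2)*(1)^2 - 1*(1) + 3 = 0

0


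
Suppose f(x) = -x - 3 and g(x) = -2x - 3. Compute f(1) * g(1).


20


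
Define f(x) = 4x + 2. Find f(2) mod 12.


f(2) = 10
10 mod 12 = 10

10


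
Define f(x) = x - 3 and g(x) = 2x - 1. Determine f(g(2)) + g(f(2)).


f(g(2)) = 0
g(f(2)) = -3
Sum = -3

-3


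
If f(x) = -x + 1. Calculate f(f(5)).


f(5) = -4
f(-4) = 5

5


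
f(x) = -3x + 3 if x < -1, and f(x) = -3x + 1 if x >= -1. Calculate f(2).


2 satisfies x >= -1
f(2) = -5

-5


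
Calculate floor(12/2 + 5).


12/2 = 6
6 + 5 = 11
floor(11) = 11

11


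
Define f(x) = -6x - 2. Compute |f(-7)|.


f(-7) = 40
|40| = 40

40


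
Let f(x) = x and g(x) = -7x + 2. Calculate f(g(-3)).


g(-3) = 23
f(23) = 23

23


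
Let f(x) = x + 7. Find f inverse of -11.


Solve x + 7 = -11
x = (-11 - 7) / 1 = -18

-18


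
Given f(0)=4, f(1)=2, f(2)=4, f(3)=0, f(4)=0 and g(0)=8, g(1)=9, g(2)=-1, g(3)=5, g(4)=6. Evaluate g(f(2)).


f(2) = 4
g(4) = 6

6


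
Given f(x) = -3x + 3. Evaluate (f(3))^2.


f(3) = -6
(-6)^2 = 36

36


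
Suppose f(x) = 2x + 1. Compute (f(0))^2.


f(0) = 1
(1)^2 = 1

1


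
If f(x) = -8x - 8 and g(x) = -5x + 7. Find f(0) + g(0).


f(0) = -8
g(0) = 7
Sum = -1

-1


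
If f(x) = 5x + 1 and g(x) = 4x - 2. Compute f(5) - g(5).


f(5) = 26
g(5) = 18
Difference = 8

8


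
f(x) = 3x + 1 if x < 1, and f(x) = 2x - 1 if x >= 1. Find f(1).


1 satisfies x >= 1
f(1) = 1

1


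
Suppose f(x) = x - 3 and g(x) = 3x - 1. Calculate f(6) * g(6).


f(6) = 3
g(6) = 17
Product = 51

51


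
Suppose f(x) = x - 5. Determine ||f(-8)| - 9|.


f(-8) = -13
|-13| = 13
|13 - 9| = 4

4


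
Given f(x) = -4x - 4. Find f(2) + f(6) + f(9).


f(2) = -12
f(6) = -28
f(9) = -40
Sum = -80

-80


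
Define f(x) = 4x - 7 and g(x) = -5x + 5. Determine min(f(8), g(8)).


f(8) = 25
g(8) = -35
min = -35

-35


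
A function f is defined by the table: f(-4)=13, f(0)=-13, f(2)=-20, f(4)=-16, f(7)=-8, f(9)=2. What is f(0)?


Reading from the table at x = 0

-13


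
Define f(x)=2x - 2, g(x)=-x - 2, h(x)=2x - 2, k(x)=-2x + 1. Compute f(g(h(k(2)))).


k(2) = -3
h(-3) = -8
g(-8) = 6
f(6) = 10

10


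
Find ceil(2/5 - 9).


2/5 = 0.4
0.4 - 9 = -8.6
ceil(-8.6) = -8

-8


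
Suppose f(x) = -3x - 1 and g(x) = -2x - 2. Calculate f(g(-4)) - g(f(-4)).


f(g(-4)) = -19
g(f(-4)) = -24
Difference = 5

5


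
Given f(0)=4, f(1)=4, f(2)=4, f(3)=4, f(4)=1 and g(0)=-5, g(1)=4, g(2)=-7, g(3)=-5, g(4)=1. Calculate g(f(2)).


f(2) = 4
g(4) = 1

1


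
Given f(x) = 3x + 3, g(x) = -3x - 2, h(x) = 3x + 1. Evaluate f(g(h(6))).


h(6) = 19
g(19) = -59
f(-59) = -174

-174


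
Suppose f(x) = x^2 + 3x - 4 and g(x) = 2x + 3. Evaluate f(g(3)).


g(3) = 9
f(9) = 1*(9)^2 + 3*(9) - 4 = 104

104


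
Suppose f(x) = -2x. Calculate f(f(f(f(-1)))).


f(-1) = 2
f(2) = -4
f(-4) = 8
f(8) = -16

-16


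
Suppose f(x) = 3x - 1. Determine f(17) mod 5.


0


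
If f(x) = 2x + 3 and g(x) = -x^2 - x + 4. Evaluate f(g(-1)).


g(-1) = 4
f(4) = 11

11


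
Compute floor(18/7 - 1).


18/7 = 2.5714
2.5714 - 1 = 1.5714
floor(1.5714) = 1

1


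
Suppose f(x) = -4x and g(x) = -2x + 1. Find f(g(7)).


52


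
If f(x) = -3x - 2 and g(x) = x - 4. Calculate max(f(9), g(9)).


f(9) = -29
g(9) = 5
max = 5

5


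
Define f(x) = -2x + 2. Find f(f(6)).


f(6) = -10
f(-10) = 22

22


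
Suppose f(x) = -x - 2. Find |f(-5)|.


3


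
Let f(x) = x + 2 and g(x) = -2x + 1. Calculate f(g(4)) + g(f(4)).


f(g(4)) = -5
g(f(4)) = -11
Sum = -16

-16


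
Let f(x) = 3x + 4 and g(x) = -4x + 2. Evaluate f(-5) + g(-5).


f(-5) = -11
g(-5) = 22
Sum = 11

11


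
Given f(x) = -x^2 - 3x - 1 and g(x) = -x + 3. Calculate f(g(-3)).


g(-3) = 6
f(6) = (-1)*(6)^2 - 3*(6) - 1 = -55

-55


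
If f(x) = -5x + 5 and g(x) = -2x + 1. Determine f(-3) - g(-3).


f(-3) = 20
g(-3) = 7
Difference = 13

13


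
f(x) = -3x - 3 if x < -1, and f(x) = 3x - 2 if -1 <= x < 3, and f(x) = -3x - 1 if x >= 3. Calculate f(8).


8 satisfies x >= 3
f(8) = -25

-25


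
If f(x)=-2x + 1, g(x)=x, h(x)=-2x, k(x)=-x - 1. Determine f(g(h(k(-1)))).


k(-1) = 0
h(0) = 0
g(0) = 0
f(0) = 1

1


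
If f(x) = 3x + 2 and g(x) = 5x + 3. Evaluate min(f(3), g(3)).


11


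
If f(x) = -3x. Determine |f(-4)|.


f(-4) = 12
|12| = 12

12


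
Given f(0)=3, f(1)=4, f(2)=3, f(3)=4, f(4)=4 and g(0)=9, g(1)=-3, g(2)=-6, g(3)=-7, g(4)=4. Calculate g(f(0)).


f(0) = 3
g(3) = -7

-7


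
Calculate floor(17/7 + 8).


10


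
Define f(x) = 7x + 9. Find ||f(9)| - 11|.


61


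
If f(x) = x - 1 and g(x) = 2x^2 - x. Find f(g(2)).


g(2) = 6
f(6) = 5

5


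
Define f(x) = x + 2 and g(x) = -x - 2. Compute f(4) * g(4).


-36


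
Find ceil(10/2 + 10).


10/2 = 5
5 + 10 = 15
ceil(15) = 15

15


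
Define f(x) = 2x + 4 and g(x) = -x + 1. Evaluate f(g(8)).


g(8) = -7
f(-7) = -10

-10


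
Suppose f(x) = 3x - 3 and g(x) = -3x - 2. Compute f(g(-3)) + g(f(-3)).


f(g(-3)) = 18
g(f(-3)) = 34
Sum = 52

52


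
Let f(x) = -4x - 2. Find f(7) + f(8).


f(7) = -30
f(8) = -34
Sum = -64

-64


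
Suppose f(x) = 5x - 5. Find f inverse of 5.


Solve 5x - 5 = 5
x = (5 + 5) / 5 = 2

2


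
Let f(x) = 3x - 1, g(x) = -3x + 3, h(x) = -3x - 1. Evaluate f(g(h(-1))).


h(-1) = 2
g(2) = -3
f(-3) = -10

-10


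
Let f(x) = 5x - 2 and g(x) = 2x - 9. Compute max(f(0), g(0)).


-2


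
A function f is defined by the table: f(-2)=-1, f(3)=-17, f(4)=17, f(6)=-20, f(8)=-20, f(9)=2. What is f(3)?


Reading from the table at x = 3

-17


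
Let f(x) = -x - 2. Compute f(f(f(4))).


f(4) = -6
f(-6) = 4
f(4) = -6

-6


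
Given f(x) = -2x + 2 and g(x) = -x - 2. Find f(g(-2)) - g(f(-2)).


f(g(-2)) = 2
g(f(-2)) = -8
Difference = 10

10


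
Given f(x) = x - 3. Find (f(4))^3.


1


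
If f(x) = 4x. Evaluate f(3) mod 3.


0


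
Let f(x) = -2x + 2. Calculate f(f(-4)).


f(-4) = 10
f(10) = -18

-18


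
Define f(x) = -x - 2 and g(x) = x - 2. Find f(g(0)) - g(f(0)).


4


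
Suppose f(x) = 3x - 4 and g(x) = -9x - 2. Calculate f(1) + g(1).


f(1) = -1
g(1) = -11
Sum = -12

-12


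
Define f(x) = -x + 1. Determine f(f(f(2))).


f(2) = -1
f(-1) = 2
f(2) = -1

-1


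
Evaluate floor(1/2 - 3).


1/2 = 0.5
0.5 - 3 = -2.5
floor(-2.5) = -3

-3


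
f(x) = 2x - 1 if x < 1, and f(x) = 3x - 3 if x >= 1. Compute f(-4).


-4 satisfies x < 1
f(-4) = -9

-9


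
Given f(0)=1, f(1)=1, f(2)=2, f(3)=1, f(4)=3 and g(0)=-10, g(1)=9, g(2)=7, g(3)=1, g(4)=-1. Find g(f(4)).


f(4) = 3
g(3) = 1

1


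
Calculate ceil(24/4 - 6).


24/4 = 6
6 - 6 = 0
ceil(0) = 0

0


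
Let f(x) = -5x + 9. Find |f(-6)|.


f(-6) = 39
|39| = 39

39


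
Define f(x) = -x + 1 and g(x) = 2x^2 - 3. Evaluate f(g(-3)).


g(-3) = 15
f(15) = -14

-14


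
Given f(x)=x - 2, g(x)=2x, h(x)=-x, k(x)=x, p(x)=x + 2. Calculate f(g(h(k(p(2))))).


p(2) = 4
k(4) = 4
h(4) = -4
g(-4) = -8
f(-8) = -10

-10


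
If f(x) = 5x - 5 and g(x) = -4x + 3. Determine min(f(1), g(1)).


f(1) = 0
g(1) = -1
min = -1

-1


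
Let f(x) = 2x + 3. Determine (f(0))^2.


f(0) = 3
(3)^2 = 9

9


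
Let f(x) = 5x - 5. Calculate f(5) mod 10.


f(5) = 20
20 mod 10 = 0

0


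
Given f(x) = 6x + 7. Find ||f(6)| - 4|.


f(6) = 43
|43| = 43
|43 - 4| = 39

39


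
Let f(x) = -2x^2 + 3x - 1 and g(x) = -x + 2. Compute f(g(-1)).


-10


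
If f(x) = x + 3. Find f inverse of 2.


Solve x + 3 = 2
x = (2 - 3) / 1 = -1

-1


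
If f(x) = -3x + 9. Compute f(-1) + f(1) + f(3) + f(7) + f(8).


-9


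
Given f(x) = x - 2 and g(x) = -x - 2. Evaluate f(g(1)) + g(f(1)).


-6


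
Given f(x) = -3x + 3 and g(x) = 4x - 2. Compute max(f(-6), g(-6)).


21


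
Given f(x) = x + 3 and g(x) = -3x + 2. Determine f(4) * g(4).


f(4) = 7
g(4) = -10
Product = -70

-70


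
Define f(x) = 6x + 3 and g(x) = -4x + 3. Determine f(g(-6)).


g(-6) = 27
f(27) = 165

165


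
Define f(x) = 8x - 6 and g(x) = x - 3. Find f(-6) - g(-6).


f(-6) = -54
g(-6) = -9
Difference = -45

-45


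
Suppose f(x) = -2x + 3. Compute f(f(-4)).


f(-4) = 11
f(11) = -19

-19


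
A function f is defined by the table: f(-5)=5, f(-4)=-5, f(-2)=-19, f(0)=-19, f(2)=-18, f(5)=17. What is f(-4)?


-5


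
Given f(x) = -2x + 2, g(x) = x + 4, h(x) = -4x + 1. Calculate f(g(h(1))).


h(1) = -3
g(-3) = 1
f(1) = 0

0


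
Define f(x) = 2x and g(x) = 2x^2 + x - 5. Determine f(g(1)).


g(1) = -2
f(-2) = -4

-4


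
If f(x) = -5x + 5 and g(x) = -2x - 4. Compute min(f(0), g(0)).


-4


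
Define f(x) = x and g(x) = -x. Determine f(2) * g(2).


f(2) = 2
g(2) = -2
Product = -4

-4


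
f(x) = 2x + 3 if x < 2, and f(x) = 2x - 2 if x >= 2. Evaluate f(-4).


-4 satisfies x < 2
f(-4) = -5

-5


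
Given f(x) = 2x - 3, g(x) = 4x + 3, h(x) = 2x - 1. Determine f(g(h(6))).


h(6) = 11
g(11) = 47
f(47) = 91

91


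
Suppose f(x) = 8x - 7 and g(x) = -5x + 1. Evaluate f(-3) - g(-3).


-47


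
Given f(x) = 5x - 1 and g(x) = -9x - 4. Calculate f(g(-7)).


g(-7) = 59
f(59) = 294

294


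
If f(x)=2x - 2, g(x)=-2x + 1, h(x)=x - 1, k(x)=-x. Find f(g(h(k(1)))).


k(1) = -1
h(-1) = -2
g(-2) = 5
f(5) = 8

8


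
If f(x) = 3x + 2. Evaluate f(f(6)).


62


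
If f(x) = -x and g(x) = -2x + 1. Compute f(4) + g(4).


f(4) = -4
g(4) = -7
Sum = -11

-11


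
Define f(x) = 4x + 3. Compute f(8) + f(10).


f(8) = 35
f(10) = 43
Sum = 78

78


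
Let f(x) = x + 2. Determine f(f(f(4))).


10


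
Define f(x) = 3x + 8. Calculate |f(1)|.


f(1) = 11
|11| = 11

11


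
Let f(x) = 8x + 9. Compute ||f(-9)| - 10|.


f(-9) = -63
|-63| = 63
|63 - 10| = 53

53


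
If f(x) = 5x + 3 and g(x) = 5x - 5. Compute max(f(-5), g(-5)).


f(-5) = -22
g(-5) = -30
max = -22

-22


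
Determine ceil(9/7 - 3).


-1


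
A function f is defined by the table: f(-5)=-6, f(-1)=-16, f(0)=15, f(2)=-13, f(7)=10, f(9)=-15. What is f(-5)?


-6


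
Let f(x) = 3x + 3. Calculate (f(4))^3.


f(4) = 15
(15)^3 = 3375

3375


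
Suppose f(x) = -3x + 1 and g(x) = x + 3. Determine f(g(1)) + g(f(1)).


f(g(1)) = -11
g(f(1)) = 1
Sum = -10

-10


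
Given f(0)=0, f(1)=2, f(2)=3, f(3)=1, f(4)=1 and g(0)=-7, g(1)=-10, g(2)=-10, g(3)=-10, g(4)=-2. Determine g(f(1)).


f(1) = 2
g(2) = -10

-10


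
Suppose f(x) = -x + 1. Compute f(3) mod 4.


2


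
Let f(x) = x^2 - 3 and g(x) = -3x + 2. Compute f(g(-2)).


g(-2) = 8
f(8) = 1*(8)^2 - 3 = 61

61


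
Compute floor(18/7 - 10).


-8


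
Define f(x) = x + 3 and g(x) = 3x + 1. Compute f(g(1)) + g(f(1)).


f(g(1)) = 7
g(f(1)) = 13
Sum = 20

20


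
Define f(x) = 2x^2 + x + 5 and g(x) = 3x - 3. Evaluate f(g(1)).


5


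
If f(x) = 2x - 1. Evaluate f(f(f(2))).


f(2) = 3
f(3) = 5
f(5) = 9

9


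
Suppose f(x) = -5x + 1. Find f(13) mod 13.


f(13) = -64
-64 mod 13 = 1

1


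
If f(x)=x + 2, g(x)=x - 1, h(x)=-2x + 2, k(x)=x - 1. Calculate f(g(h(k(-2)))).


k(-2) = -3
h(-3) = 8
g(8) = 7
f(7) = 9

9
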